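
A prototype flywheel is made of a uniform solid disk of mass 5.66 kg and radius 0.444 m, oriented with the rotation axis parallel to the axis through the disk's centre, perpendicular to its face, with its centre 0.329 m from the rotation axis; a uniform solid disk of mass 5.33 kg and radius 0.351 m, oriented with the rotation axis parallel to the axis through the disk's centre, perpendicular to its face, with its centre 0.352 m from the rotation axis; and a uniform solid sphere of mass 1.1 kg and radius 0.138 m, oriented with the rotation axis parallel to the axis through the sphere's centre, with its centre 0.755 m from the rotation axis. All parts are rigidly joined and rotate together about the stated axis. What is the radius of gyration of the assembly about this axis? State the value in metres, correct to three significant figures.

0.481

Solid disk: I_cm = (1/2)MR² = (1/2)(5.66)(0.444)² = 0.55789 kg·m²; centre at d = 0.329 m, so I = I_cm + Md² gives I = 0.55789 + (5.66)(0.329)² = 1.1705 kg·m².
Solid disk: I_cm = (1/2)MR² = (1/2)(5.33)(0.351)² = 0.32833 kg·m²; centre at d = 0.352 m, so I = I_cm + Md² gives I = 0.32833 + (5.33)(0.352)² = 0.98874 kg·m².
Solid sphere: I_cm = (2/5)MR² = (2/5)(1.1)(0.138)² = 0.0083794 kg·m²; centre at d = 0.755 m, so I = I_cm + Md² gives I = 0.0083794 + (1.1)(0.755)² = 0.63541 kg·m².
Total I = 2.7947 kg·m²; total mass M = 12.09 kg.
k = √(I/M) = √(2.7947/12.09) = 0.48079 m.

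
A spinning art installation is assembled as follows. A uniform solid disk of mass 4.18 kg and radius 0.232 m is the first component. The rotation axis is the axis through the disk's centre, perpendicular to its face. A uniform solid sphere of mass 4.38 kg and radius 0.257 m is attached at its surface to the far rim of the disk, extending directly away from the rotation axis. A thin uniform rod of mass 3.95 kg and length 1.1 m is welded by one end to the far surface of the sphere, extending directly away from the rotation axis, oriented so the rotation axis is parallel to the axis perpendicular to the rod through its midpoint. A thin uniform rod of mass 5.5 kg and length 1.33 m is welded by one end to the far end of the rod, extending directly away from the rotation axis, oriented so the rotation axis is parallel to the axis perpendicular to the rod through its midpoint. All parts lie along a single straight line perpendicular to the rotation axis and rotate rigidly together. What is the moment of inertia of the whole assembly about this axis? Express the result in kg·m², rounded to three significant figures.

Solid disk: I_cm = (1/2)MR² = (1/2)(4.18)(0.232)² = 0.11249 kg·m²; axis through the centre, so I = 0.11249 kg·m².
Solid sphere: I_cm = (2/5)MR² = (2/5)(4.38)(0.257)² = 0.11572 kg·m²; centre at d = 0.232 + 0.257 = 0.489 m, so the parallel axis theorem gives I = 0.11572 + (4.38)(0.489)² = 1.1631 kg·m².
Thin rod: I_cm = (1/12)ML² = (1/12)(3.95)(1.1)² = 0.39829 kg·m²; centre at d = 0.232 + 0.257 + 0.257 + 0.55 = 1.296 m, so the parallel axis theorem gives I = 0.39829 + (3.95)(1.296)² = 7.0328 kg·m².
Thin rod: I_cm = (1/12)ML² = (1/12)(5.5)(1.33)² = 0.81075 kg·m²; centre at d = 0.232 + 0.257 + 0.257 + 0.55 + 0.55 + 0.665 = 2.511 m, so the parallel axis theorem gives I = 0.81075 + (5.5)(2.511)² = 35.489 kg·m².
Total I = 0.11249 + 1.1631 + 7.0328 + 35.489 = 43.797 kg·m².

43.8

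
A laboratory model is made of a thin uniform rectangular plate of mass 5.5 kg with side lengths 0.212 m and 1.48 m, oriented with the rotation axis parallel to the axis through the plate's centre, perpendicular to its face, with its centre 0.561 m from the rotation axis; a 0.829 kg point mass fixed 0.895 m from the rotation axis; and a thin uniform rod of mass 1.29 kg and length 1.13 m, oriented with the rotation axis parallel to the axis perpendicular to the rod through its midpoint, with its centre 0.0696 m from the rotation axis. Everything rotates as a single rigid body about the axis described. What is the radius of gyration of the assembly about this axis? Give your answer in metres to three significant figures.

0.684

Rectangular plate: I_cm = (1/12)M(a²+b²) = (1/12)(5.5)[(0.212)² + (1.48)²] = 1.0245 kg m^2; centre at d = 0.561 m, so the parallel axis theorem gives I = 1.0245 + (5.5)(0.561)² = 2.7555 kg m^2.
Point mass: I_cm = 0; centre at d = 0.895 m, so the parallel axis theorem gives I = 0 + (0.829)(0.895)² = 0.66405 kg m^2.
Thin rod: I_cm = (1/12)ML² = (1/12)(1.29)(1.13)² = 0.13727 kg m^2; centre at d = 0.0696 m, so the parallel axis theorem gives I = 0.13727 + (1.29)(0.0696)² = 0.14352 kg m^2.
Total I = 3.5631 kg m^2; total mass M = 7.619 kg.
k = √(I/M) = √(3.5631/7.619) = 0.68385 m.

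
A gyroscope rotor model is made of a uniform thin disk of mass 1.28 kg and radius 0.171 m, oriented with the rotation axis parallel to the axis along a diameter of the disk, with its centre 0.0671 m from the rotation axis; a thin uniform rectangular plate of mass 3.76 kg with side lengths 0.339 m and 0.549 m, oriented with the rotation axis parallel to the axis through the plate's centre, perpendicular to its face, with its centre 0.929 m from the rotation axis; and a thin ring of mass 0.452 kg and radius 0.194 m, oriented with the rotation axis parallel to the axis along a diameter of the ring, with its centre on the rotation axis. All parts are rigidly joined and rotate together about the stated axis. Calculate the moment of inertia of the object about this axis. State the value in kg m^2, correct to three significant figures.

3.40

Thin disk: I_cm = (1/4)MR² = (1/4)(1.28)(0.171)² = 0.0093571 kg m^2; centre at d = 0.0671 m, so the parallel axis theorem gives I = 0.0093571 + (1.28)(0.0671)² = 0.01512 kg m^2.
Rectangular plate: I_cm = (1/12)M(a²+b²) = (1/12)(3.76)[(0.339)² + (0.549)²] = 0.13045 kg m^2; centre at d = 0.929 m, so the parallel axis theorem gives I = 0.13045 + (3.76)(0.929)² = 3.3755 kg m^2.
Thin ring: I_cm = (1/2)MR² = (1/2)(0.452)(0.194)² = 0.0085057 kg m^2; axis through the centre, so I = 0.0085057 kg m^2.
Total I = 0.01512 + 3.3755 + 0.0085057 = 3.3991 kg m^2.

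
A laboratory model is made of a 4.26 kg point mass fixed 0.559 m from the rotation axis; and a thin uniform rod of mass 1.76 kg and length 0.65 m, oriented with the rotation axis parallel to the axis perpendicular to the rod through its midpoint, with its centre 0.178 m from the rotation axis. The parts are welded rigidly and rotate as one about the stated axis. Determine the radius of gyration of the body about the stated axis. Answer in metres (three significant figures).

0.491

Point mass: I_cm = 0; centre at d = 0.559 m, so the parallel axis theorem gives I = 0 + (4.26)(0.559)² = 1.3312 kg m^2.
Thin rod: I_cm = (1/12)ML² = (1/12)(1.76)(0.65)² = 0.061967 kg m^2; centre at d = 0.178 m, so the parallel axis theorem gives I = 0.061967 + (1.76)(0.178)² = 0.11773 kg m^2.
Total I = 1.4489 kg m^2; total mass M = 6.02 kg.
k = √(I/M) = √(1.4489/6.02) = 0.49059 m.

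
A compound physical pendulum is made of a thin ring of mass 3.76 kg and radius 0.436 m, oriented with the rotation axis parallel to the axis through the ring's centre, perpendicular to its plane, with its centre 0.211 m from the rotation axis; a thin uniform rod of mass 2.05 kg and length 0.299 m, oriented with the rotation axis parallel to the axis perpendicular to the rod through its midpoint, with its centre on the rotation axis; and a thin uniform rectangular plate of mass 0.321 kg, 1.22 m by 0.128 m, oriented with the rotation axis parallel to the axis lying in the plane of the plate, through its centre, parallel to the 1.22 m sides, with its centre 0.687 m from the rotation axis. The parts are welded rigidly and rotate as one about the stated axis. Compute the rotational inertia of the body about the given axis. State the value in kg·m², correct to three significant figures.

Thin ring: I_cm = MR² = (3.76)(0.436)² = 0.71476 kg·m²; centre at d = 0.211 m, so the parallel axis theorem gives I = 0.71476 + (3.76)(0.211)² = 0.88216 kg·m².
Thin rod: I_cm = (1/12)ML² = (1/12)(2.05)(0.299)² = 0.015273 kg·m²; axis through the centre, so I = 0.015273 kg·m².
Rectangular plate: I_cm = (1/12)Mb² = (1/12)(0.321)(0.128)² = 0.00043827 kg·m²; centre at d = 0.687 m, so the parallel axis theorem gives I = 0.00043827 + (0.321)(0.687)² = 0.15194 kg·m².
Total I = 0.88216 + 0.015273 + 0.15194 = 1.0494 kg·m².

1.05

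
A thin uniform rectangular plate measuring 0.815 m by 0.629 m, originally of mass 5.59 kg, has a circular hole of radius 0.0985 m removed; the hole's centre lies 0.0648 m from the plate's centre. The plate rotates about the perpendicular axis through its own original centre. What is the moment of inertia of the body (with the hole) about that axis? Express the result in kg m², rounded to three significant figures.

Unpierced body about its centre: I₀ = (1/12)M(a²+b²) = (1/12)(5.59)[(0.815)² + (0.629)²] = 0.49372 kg m².
The removed disk has mass m = M·πr²/(ab) = (5.59)·π(0.0985)²/(0.815·0.629) = 0.33237 kg (same uniform areal density).
Its moment of inertia about the rotation axis (parallel-axis theorem): I_hole = (1/2)mr² + md² = (1/2)(0.33237)(0.0985)² + (0.33237)(0.0648)² = 0.003008 kg m².
Treating the hole as negative mass, I = I₀ − I_hole = 0.49372 − 0.003008 = 0.49071 kg m².

0.491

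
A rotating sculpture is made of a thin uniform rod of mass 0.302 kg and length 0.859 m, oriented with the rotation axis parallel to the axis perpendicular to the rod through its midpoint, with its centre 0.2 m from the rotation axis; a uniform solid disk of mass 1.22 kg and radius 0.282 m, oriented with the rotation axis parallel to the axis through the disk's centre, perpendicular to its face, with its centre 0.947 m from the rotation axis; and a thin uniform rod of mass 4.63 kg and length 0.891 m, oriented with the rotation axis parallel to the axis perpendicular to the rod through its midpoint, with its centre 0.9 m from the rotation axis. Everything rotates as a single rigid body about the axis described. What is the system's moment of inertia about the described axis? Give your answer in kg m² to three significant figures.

5.23

Thin rod: I_cm = (1/12)ML² = (1/12)(0.302)(0.859)² = 0.01857 kg m²; centre at d = 0.2 m, so the parallel axis theorem gives I = 0.01857 + (0.302)(0.2)² = 0.03065 kg m².
Solid disk: I_cm = (1/2)MR² = (1/2)(1.22)(0.282)² = 0.04851 kg m²; centre at d = 0.947 m, so the parallel axis theorem gives I = 0.04851 + (1.22)(0.947)² = 1.1426 kg m².
Thin rod: I_cm = (1/12)ML² = (1/12)(4.63)(0.891)² = 0.30631 kg m²; centre at d = 0.9 m, so the parallel axis theorem gives I = 0.30631 + (4.63)(0.9)² = 4.0566 kg m².
Total I = 0.03065 + 1.1426 + 4.0566 = 5.2299 kg m².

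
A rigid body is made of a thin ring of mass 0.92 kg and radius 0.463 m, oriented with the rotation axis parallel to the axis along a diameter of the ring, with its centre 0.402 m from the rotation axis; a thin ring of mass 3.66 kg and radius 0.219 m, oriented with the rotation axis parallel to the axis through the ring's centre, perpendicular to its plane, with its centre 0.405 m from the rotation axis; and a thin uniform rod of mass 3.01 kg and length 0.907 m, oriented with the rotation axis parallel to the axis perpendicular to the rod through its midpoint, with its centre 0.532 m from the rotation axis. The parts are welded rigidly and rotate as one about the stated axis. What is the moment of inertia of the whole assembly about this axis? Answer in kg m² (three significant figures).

2.08

Thin ring: I_cm = (1/2)MR² = (1/2)(0.92)(0.463)² = 0.09861 kg m²; centre at d = 0.402 m, so I = I_cm + Md² gives I = 0.09861 + (0.92)(0.402)² = 0.24729 kg m².
Thin ring: I_cm = MR² = (3.66)(0.219)² = 0.17554 kg m²; centre at d = 0.405 m, so I = I_cm + Md² gives I = 0.17554 + (3.66)(0.405)² = 0.77587 kg m².
Thin rod: I_cm = (1/12)ML² = (1/12)(3.01)(0.907)² = 0.20635 kg m²; centre at d = 0.532 m, so I = I_cm + Md² gives I = 0.20635 + (3.01)(0.532)² = 1.0583 kg m².
Total I = 0.24729 + 0.77587 + 1.0583 = 2.0814 kg m².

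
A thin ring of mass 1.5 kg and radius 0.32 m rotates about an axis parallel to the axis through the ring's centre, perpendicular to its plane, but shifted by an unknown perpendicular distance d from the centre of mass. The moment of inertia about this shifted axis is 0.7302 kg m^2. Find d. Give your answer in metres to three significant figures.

About the centre-of-mass axis, I_cm = MR² = (1.5)(0.32)² = 0.1536 kg m^2.
Parallel axis theorem: I = I_cm + Md², so Md² = 0.7302 − 0.1536 = 0.5766 kg m^2.
d = √(0.5766 / 1.5) = 0.62 m.

0.620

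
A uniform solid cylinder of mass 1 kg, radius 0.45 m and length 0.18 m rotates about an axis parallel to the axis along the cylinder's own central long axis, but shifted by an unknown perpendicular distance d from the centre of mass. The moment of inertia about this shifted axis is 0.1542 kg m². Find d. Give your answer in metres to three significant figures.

About the centre-of-mass axis, I_cm = (1/2)MR² = (1/2)(1)(0.45)² = 0.10125 kg m².
Parallel axis theorem: I = I_cm + Md², so Md² = 0.1542 − 0.10125 = 0.05295 kg m².
d = √(0.05295 / 1) = 0.23011 m.

0.230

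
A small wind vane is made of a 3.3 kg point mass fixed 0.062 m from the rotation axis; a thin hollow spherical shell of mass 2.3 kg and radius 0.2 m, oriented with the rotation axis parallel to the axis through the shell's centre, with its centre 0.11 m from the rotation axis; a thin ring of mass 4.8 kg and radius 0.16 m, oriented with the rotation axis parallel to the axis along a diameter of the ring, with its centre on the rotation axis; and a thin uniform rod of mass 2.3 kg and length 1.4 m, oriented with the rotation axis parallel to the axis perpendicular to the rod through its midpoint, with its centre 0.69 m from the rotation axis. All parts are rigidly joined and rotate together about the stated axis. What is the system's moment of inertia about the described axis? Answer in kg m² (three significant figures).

Point mass: I_cm = 0; centre at d = 0.062 m, so I = I_cm + Md² gives I = 0 + (3.3)(0.062)² = 0.012685 kg m².
Spherical shell: I_cm = (2/3)MR² = (2/3)(2.3)(0.2)² = 0.061333 kg m²; centre at d = 0.11 m, so I = I_cm + Md² gives I = 0.061333 + (2.3)(0.11)² = 0.089163 kg m².
Thin ring: I_cm = (1/2)MR² = (1/2)(4.8)(0.16)² = 0.06144 kg m²; axis through the centre, so I = 0.06144 kg m².
Thin rod: I_cm = (1/12)ML² = (1/12)(2.3)(1.4)² = 0.37567 kg m²; centre at d = 0.69 m, so I = I_cm + Md² gives I = 0.37567 + (2.3)(0.69)² = 1.4707 kg m².
Total I = 0.012685 + 0.089163 + 0.06144 + 1.4707 = 1.634 kg m².

1.63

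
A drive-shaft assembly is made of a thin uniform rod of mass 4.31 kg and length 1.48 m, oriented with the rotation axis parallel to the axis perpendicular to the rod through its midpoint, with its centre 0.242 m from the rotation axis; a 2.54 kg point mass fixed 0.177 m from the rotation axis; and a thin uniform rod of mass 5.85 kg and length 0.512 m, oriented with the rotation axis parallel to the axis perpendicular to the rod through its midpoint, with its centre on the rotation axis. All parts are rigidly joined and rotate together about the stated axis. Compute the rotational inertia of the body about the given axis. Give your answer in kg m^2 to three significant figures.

1.25

Thin rod: I_cm = (1/12)ML² = (1/12)(4.31)(1.48)² = 0.78672 kg m^2; centre at d = 0.242 m, so I = I_cm + Md² gives I = 0.78672 + (4.31)(0.242)² = 1.0391 kg m^2.
Point mass: I_cm = 0; centre at d = 0.177 m, so I = I_cm + Md² gives I = 0 + (2.54)(0.177)² = 0.079576 kg m^2.
Thin rod: I_cm = (1/12)ML² = (1/12)(5.85)(0.512)² = 0.1278 kg m^2; axis through the centre, so I = 0.1278 kg m^2.
Total I = 1.0391 + 0.079576 + 0.1278 = 1.2465 kg m^2.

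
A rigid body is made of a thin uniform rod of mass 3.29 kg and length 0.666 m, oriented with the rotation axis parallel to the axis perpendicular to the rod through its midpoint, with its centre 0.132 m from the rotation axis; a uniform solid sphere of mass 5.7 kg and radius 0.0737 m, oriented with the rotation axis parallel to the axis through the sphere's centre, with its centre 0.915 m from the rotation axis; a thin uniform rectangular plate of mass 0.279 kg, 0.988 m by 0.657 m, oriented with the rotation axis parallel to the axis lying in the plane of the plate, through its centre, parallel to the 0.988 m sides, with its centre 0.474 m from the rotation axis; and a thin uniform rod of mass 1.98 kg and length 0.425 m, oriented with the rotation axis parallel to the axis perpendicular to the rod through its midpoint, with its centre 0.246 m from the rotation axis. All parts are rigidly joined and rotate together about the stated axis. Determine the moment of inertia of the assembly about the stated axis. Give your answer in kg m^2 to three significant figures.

5.19

Thin rod: I_cm = (1/12)ML² = (1/12)(3.29)(0.666)² = 0.12161 kg m^2; centre at d = 0.132 m, so I = I_cm + Md² gives I = 0.12161 + (3.29)(0.132)² = 0.17893 kg m^2.
Solid sphere: I_cm = (2/5)MR² = (2/5)(5.7)(0.0737)² = 0.012384 kg m^2; centre at d = 0.915 m, so I = I_cm + Md² gives I = 0.012384 + (5.7)(0.915)² = 4.7846 kg m^2.
Rectangular plate: I_cm = (1/12)Mb² = (1/12)(0.279)(0.657)² = 0.010036 kg m^2; centre at d = 0.474 m, so I = I_cm + Md² gives I = 0.010036 + (0.279)(0.474)² = 0.07272 kg m^2.
Thin rod: I_cm = (1/12)ML² = (1/12)(1.98)(0.425)² = 0.029803 kg m^2; centre at d = 0.246 m, so I = I_cm + Md² gives I = 0.029803 + (1.98)(0.246)² = 0.14962 kg m^2.
Total I = 0.17893 + 4.7846 + 0.07272 + 0.14962 = 5.1858 kg m^2.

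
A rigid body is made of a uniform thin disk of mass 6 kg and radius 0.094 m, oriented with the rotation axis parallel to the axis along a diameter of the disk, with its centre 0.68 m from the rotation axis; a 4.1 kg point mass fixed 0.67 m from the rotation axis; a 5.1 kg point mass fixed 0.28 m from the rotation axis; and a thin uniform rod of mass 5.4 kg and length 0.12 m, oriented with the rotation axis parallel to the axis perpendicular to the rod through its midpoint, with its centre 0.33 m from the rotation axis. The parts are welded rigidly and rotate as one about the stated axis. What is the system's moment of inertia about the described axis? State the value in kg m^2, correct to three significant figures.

5.62

Thin disk: I_cm = (1/4)MR² = (1/4)(6)(0.094)² = 0.013254 kg m^2; centre at d = 0.68 m, so I = I_cm + Md² gives I = 0.013254 + (6)(0.68)² = 2.7877 kg m^2.
Point mass: I_cm = 0; centre at d = 0.67 m, so I = I_cm + Md² gives I = 0 + (4.1)(0.67)² = 1.8405 kg m^2.
Point mass: I_cm = 0; centre at d = 0.28 m, so I = I_cm + Md² gives I = 0 + (5.1)(0.28)² = 0.39984 kg m^2.
Thin rod: I_cm = (1/12)ML² = (1/12)(5.4)(0.12)² = 0.00648 kg m^2; centre at d = 0.33 m, so I = I_cm + Md² gives I = 0.00648 + (5.4)(0.33)² = 0.59454 kg m^2.
Total I = 2.7877 + 1.8405 + 0.39984 + 0.59454 = 5.6225 kg m^2.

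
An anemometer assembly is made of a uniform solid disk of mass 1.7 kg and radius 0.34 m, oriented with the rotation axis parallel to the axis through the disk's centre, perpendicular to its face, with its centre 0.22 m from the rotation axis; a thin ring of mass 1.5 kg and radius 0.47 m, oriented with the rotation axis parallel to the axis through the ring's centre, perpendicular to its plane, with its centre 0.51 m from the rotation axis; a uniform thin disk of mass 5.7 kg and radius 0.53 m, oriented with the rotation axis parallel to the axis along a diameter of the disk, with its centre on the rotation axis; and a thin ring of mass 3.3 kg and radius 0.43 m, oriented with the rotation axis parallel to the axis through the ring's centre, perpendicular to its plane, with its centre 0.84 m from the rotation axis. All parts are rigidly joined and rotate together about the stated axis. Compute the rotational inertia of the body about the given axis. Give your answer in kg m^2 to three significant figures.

4.24

Solid disk: I_cm = (1/2)MR² = (1/2)(1.7)(0.34)² = 0.09826 kg m^2; centre at d = 0.22 m, so the parallel axis theorem gives I = 0.09826 + (1.7)(0.22)² = 0.18054 kg m^2.
Thin ring: I_cm = MR² = (1.5)(0.47)² = 0.33135 kg m^2; centre at d = 0.51 m, so the parallel axis theorem gives I = 0.33135 + (1.5)(0.51)² = 0.7215 kg m^2.
Thin disk: I_cm = (1/4)MR² = (1/4)(5.7)(0.53)² = 0.40028 kg m^2; axis through the centre, so I = 0.40028 kg m^2.
Thin ring: I_cm = MR² = (3.3)(0.43)² = 0.61017 kg m^2; centre at d = 0.84 m, so the parallel axis theorem gives I = 0.61017 + (3.3)(0.84)² = 2.9386 kg m^2.
Total I = 0.18054 + 0.7215 + 0.40028 + 2.9386 = 4.241 kg m^2.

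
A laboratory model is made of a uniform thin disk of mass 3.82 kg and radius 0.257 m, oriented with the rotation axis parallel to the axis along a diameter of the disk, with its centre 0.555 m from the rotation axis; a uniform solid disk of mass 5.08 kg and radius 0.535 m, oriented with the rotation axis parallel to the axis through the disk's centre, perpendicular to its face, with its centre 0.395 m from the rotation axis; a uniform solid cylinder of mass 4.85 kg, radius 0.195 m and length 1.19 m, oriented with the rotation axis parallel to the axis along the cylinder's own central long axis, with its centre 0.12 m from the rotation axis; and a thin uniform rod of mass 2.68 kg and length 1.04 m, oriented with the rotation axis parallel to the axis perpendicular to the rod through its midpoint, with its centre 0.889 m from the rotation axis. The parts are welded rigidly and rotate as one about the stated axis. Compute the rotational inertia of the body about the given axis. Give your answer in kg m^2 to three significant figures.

5.28

Thin disk: I_cm = (1/4)MR² = (1/4)(3.82)(0.257)² = 0.063077 kg m^2; centre at d = 0.555 m, so I = I_cm + Md² gives I = 0.063077 + (3.82)(0.555)² = 1.2397 kg m^2.
Solid disk: I_cm = (1/2)MR² = (1/2)(5.08)(0.535)² = 0.72701 kg m^2; centre at d = 0.395 m, so I = I_cm + Md² gives I = 0.72701 + (5.08)(0.395)² = 1.5196 kg m^2.
Solid cylinder: I_cm = (1/2)MR² = (1/2)(4.85)(0.195)² = 0.092211 kg m^2; centre at d = 0.12 m, so I = I_cm + Md² gives I = 0.092211 + (4.85)(0.12)² = 0.16205 kg m^2.
Thin rod: I_cm = (1/12)ML² = (1/12)(2.68)(1.04)² = 0.24156 kg m^2; centre at d = 0.889 m, so I = I_cm + Md² gives I = 0.24156 + (2.68)(0.889)² = 2.3596 kg m^2.
Total I = 1.2397 + 1.5196 + 0.16205 + 2.3596 = 5.281 kg m^2.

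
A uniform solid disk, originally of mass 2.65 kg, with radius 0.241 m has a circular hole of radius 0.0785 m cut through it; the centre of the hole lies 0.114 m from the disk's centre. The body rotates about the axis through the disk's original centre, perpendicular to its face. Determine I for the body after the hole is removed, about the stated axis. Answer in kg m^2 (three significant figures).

0.0724

Unpierced body about its centre: I₀ = (1/2)MR² = (1/2)(2.65)(0.241)² = 0.076957 kg m^2.
The removed disk has mass m = M·(r/R)² = (2.65)(0.0785/0.241)² = 0.28116 kg (same uniform areal density).
Its moment of inertia about the rotation axis (parallel-axis theorem): I_hole = (1/2)mr² + md² = (1/2)(0.28116)(0.0785)² + (0.28116)(0.114)² = 0.0045202 kg m^2.
Treating the hole as negative mass, I = I₀ − I_hole = 0.076957 − 0.0045202 = 0.072437 kg m^2.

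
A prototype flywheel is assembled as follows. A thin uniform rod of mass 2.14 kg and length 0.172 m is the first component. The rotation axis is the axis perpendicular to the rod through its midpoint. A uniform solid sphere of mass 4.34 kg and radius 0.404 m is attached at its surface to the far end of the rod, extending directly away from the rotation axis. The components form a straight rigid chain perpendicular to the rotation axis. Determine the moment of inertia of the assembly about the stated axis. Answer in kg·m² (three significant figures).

Thin rod: I_cm = (1/12)ML² = (1/12)(2.14)(0.172)² = 0.0052758 kg·m²; axis through the centre, so I = 0.0052758 kg·m².
Solid sphere: I_cm = (2/5)MR² = (2/5)(4.34)(0.404)² = 0.28334 kg·m²; centre at d = 0.086 + 0.404 = 0.49 m, so I = I_cm + Md² gives I = 0.28334 + (4.34)(0.49)² = 1.3254 kg·m².
Total I = 0.0052758 + 1.3254 = 1.3307 kg·m².

1.33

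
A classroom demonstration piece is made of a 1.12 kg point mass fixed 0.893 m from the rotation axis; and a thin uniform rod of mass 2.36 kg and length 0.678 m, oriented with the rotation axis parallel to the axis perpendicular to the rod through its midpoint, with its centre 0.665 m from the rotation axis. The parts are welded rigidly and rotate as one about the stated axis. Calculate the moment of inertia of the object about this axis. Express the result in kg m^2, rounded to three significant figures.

Point mass: I_cm = 0; centre at d = 0.893 m, so I = I_cm + Md² gives I = 0 + (1.12)(0.893)² = 0.89314 kg m^2.
Thin rod: I_cm = (1/12)ML² = (1/12)(2.36)(0.678)² = 0.090405 kg m^2; centre at d = 0.665 m, so I = I_cm + Md² gives I = 0.090405 + (2.36)(0.665)² = 1.1341 kg m^2.
Total I = 0.89314 + 1.1341 = 2.0272 kg m^2.

2.03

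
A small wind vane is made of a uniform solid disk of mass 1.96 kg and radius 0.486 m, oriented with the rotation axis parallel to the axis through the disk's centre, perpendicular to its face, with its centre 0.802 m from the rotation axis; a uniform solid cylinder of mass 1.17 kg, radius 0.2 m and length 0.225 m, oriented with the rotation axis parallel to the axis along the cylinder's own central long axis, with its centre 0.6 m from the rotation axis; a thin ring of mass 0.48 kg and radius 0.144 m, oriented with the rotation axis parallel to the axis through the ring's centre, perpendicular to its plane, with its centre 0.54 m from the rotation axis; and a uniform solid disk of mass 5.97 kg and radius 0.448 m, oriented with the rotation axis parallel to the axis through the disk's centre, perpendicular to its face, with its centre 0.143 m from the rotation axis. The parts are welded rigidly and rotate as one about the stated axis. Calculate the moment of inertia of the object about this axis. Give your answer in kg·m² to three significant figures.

Solid disk: I_cm = (1/2)MR² = (1/2)(1.96)(0.486)² = 0.23147 kg·m²; centre at d = 0.802 m, so the parallel axis theorem gives I = 0.23147 + (1.96)(0.802)² = 1.4922 kg·m².
Solid cylinder: I_cm = (1/2)MR² = (1/2)(1.17)(0.2)² = 0.0234 kg·m²; centre at d = 0.6 m, so the parallel axis theorem gives I = 0.0234 + (1.17)(0.6)² = 0.4446 kg·m².
Thin ring: I_cm = MR² = (0.48)(0.144)² = 0.0099533 kg·m²; centre at d = 0.54 m, so the parallel axis theorem gives I = 0.0099533 + (0.48)(0.54)² = 0.14992 kg·m².
Solid disk: I_cm = (1/2)MR² = (1/2)(5.97)(0.448)² = 0.5991 kg·m²; centre at d = 0.143 m, so the parallel axis theorem gives I = 0.5991 + (5.97)(0.143)² = 0.72118 kg·m².
Total I = 1.4922 + 0.4446 + 0.14992 + 0.72118 = 2.8079 kg·m².

2.81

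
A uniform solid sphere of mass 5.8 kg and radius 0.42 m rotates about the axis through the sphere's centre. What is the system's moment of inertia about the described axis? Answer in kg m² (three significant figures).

I_cm = (2/5)MR² = (2/5)(5.8)(0.42)² = 0.40925 kg m²; axis through the centre, so I = 0.40925 kg m².

0.409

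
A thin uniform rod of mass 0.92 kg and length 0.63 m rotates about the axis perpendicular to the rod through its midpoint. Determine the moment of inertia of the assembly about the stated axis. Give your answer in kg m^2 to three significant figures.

0.0304

I_cm = (1/12)ML² = (1/12)(0.92)(0.63)² = 0.030429 kg m^2; axis through the centre, so I = 0.030429 kg m^2.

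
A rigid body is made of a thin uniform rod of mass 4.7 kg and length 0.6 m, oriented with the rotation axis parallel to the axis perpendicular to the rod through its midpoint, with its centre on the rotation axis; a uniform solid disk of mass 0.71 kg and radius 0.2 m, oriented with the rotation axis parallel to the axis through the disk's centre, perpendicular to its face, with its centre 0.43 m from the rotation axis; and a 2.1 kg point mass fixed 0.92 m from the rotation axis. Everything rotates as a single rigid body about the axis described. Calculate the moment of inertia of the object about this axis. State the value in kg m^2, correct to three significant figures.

Thin rod: I_cm = (1/12)ML² = (1/12)(4.7)(0.6)² = 0.141 kg m^2; axis through the centre, so I = 0.141 kg m^2.
Solid disk: I_cm = (1/2)MR² = (1/2)(0.71)(0.2)² = 0.0142 kg m^2; centre at d = 0.43 m, so I = I_cm + Md² gives I = 0.0142 + (0.71)(0.43)² = 0.14548 kg m^2.
Point mass: I_cm = 0; centre at d = 0.92 m, so I = I_cm + Md² gives I = 0 + (2.1)(0.92)² = 1.7774 kg m^2.
Total I = 0.141 + 0.14548 + 1.7774 = 2.0639 kg m^2.

2.06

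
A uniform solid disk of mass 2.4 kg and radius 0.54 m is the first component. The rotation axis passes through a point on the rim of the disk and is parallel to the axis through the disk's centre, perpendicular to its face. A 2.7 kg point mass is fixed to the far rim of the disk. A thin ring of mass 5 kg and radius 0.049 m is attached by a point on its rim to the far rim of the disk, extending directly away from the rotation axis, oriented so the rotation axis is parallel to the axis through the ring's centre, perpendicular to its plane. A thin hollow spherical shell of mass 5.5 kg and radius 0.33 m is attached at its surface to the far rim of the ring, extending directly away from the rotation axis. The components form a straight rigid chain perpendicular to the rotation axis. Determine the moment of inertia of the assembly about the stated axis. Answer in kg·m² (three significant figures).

Solid disk: I_cm = (1/2)MR² = (1/2)(2.4)(0.54)² = 0.34992 kg·m²; centre at d = 0.54 m, so I = I_cm + Md² gives I = 0.34992 + (2.4)(0.54)² = 1.0498 kg·m².
Point mass: I_cm = 0; centre at d = 0.54 + 0.54 = 1.08 m, so I = I_cm + Md² gives I = 0 + (2.7)(1.08)² = 3.1493 kg·m².
Thin ring: I_cm = MR² = (5)(0.049)² = 0.012005 kg·m²; centre at d = 0.54 + 0.54 + 0.049 = 1.129 m, so I = I_cm + Md² gives I = 0.012005 + (5)(1.129)² = 6.3852 kg·m².
Spherical shell: I_cm = (2/3)MR² = (2/3)(5.5)(0.33)² = 0.3993 kg·m²; centre at d = 0.54 + 0.54 + 0.049 + 0.049 + 0.33 = 1.508 m, so I = I_cm + Md² gives I = 0.3993 + (5.5)(1.508)² = 12.907 kg·m².
Total I = 1.0498 + 3.1493 + 6.3852 + 12.907 = 23.491 kg·m².

23.5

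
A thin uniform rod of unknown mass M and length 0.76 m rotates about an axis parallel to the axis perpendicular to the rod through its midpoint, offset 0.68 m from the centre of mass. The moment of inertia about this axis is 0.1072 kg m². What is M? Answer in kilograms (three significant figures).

I = I_cm + Md² = (1/12)ML² + Md² = M·[0.0833333·(0.76)² + (0.68)²] = M·0.51053.
So M = 0.1072 / 0.51053 = 0.20998 kg.

0.210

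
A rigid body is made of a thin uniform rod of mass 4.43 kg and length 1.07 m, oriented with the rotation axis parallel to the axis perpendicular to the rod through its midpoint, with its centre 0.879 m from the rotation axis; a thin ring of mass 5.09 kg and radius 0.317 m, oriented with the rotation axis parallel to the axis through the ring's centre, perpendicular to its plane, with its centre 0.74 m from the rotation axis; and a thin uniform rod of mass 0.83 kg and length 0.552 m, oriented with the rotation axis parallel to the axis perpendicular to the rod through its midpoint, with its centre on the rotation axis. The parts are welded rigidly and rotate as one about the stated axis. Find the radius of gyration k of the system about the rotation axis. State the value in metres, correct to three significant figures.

0.832

Thin rod: I_cm = (1/12)ML² = (1/12)(4.43)(1.07)² = 0.42266 kg m^2; centre at d = 0.879 m, so I = I_cm + Md² gives I = 0.42266 + (4.43)(0.879)² = 3.8455 kg m^2.
Thin ring: I_cm = MR² = (5.09)(0.317)² = 0.51149 kg m^2; centre at d = 0.74 m, so I = I_cm + Md² gives I = 0.51149 + (5.09)(0.74)² = 3.2988 kg m^2.
Thin rod: I_cm = (1/12)ML² = (1/12)(0.83)(0.552)² = 0.021075 kg m^2; axis through the centre, so I = 0.021075 kg m^2.
Total I = 7.1653 kg m^2; total mass M = 10.35 kg.
k = √(I/M) = √(7.1653/10.35) = 0.83205 m.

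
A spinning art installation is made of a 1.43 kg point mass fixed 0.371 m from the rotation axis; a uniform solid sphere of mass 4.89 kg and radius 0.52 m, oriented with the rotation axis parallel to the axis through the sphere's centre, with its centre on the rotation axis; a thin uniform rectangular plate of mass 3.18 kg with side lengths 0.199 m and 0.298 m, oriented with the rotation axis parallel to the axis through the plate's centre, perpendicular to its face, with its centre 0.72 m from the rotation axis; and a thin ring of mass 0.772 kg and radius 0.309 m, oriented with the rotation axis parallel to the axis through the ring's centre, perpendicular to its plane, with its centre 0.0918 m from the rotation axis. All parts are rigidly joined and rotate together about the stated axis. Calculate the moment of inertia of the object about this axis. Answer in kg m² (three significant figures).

2.49

Point mass: I_cm = 0; centre at d = 0.371 m, so I = I_cm + Md² gives I = 0 + (1.43)(0.371)² = 0.19683 kg m².
Solid sphere: I_cm = (2/5)MR² = (2/5)(4.89)(0.52)² = 0.5289 kg m²; axis through the centre, so I = 0.5289 kg m².
Rectangular plate: I_cm = (1/12)M(a²+b²) = (1/12)(3.18)[(0.199)² + (0.298)²] = 0.034027 kg m²; centre at d = 0.72 m, so I = I_cm + Md² gives I = 0.034027 + (3.18)(0.72)² = 1.6825 kg m².
Thin ring: I_cm = MR² = (0.772)(0.309)² = 0.073711 kg m²; centre at d = 0.0918 m, so I = I_cm + Md² gives I = 0.073711 + (0.772)(0.0918)² = 0.080217 kg m².
Total I = 0.19683 + 0.5289 + 1.6825 + 0.080217 = 2.4885 kg m².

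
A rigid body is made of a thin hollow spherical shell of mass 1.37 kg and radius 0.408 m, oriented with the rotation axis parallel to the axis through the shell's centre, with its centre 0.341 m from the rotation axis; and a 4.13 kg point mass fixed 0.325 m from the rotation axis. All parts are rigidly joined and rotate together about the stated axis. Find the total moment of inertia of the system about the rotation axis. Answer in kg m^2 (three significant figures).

0.748

Spherical shell: I_cm = (2/3)MR² = (2/3)(1.37)(0.408)² = 0.15204 kg m^2; centre at d = 0.341 m, so the parallel axis theorem gives I = 0.15204 + (1.37)(0.341)² = 0.31134 kg m^2.
Point mass: I_cm = 0; centre at d = 0.325 m, so the parallel axis theorem gives I = 0 + (4.13)(0.325)² = 0.43623 kg m^2.
Total I = 0.31134 + 0.43623 = 0.74757 kg m^2.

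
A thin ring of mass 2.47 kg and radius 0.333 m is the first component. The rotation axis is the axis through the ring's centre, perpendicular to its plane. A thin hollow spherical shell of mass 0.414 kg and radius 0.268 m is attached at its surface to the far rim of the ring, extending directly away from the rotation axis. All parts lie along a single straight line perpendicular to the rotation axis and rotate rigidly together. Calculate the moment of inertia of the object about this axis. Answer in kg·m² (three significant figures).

Thin ring: I_cm = MR² = (2.47)(0.333)² = 0.2739 kg·m²; axis through the centre, so I = 0.2739 kg·m².
Spherical shell: I_cm = (2/3)MR² = (2/3)(0.414)(0.268)² = 0.019823 kg·m²; centre at d = 0.333 + 0.268 = 0.601 m, so the parallel axis theorem gives I = 0.019823 + (0.414)(0.601)² = 0.16936 kg·m².
Total I = 0.2739 + 0.16936 = 0.44326 kg·m².

0.443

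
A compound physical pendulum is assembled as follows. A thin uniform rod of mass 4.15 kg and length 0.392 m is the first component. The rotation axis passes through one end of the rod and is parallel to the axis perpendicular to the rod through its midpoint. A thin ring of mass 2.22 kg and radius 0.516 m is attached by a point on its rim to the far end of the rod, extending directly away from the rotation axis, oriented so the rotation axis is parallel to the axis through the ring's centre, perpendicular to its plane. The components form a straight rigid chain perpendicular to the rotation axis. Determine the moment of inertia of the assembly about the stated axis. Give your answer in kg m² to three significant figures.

Thin rod: I_cm = (1/12)ML² = (1/12)(4.15)(0.392)² = 0.053142 kg m²; centre at d = 0.196 m, so I = I_cm + Md² gives I = 0.053142 + (4.15)(0.196)² = 0.21257 kg m².
Thin ring: I_cm = MR² = (2.22)(0.516)² = 0.59109 kg m²; centre at d = 0.196 + 0.196 + 0.516 = 0.908 m, so I = I_cm + Md² gives I = 0.59109 + (2.22)(0.908)² = 2.4214 kg m².
Total I = 0.21257 + 2.4214 = 2.634 kg m².

2.63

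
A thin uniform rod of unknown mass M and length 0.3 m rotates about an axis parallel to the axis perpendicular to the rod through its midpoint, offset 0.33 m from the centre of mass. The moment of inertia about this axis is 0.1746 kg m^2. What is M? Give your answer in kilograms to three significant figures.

I = I_cm + Md² = (1/12)ML² + Md² = M·[0.0833333·(0.3)² + (0.33)²] = M·0.1164.
So M = 0.1746 / 0.1164 = 1.5 kg.

1.50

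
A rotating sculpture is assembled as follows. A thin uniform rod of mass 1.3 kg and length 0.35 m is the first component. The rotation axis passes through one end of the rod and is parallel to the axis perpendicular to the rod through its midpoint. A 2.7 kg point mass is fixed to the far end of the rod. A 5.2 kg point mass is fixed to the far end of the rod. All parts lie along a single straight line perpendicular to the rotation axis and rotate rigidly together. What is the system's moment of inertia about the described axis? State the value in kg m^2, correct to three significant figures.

1.02

Thin rod: I_cm = (1/12)ML² = (1/12)(1.3)(0.35)² = 0.013271 kg m^2; centre at d = 0.175 m, so I = I_cm + Md² gives I = 0.013271 + (1.3)(0.175)² = 0.053083 kg m^2.
Point mass: I_cm = 0; centre at d = 0.175 + 0.175 = 0.35 m, so I = I_cm + Md² gives I = 0 + (2.7)(0.35)² = 0.33075 kg m^2.
Point mass: I_cm = 0; centre at d = 0.175 + 0.175 = 0.35 m, so I = I_cm + Md² gives I = 0 + (5.2)(0.35)² = 0.637 kg m^2.
Total I = 0.053083 + 0.33075 + 0.637 = 1.0208 kg m^2.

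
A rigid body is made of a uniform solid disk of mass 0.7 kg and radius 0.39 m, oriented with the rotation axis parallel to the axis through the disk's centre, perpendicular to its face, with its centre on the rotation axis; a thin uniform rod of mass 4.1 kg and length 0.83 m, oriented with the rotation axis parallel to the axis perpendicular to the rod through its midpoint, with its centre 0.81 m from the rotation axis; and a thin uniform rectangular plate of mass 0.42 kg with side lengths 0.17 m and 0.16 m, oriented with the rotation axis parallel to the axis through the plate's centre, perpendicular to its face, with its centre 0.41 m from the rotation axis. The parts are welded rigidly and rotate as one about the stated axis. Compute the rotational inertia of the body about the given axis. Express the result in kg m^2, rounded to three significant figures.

3.05

Solid disk: I_cm = (1/2)MR² = (1/2)(0.7)(0.39)² = 0.053235 kg m^2; axis through the centre, so I = 0.053235 kg m^2.
Thin rod: I_cm = (1/12)ML² = (1/12)(4.1)(0.83)² = 0.23537 kg m^2; centre at d = 0.81 m, so I = I_cm + Md² gives I = 0.23537 + (4.1)(0.81)² = 2.9254 kg m^2.
Rectangular plate: I_cm = (1/12)M(a²+b²) = (1/12)(0.42)[(0.17)² + (0.16)²] = 0.0019075 kg m^2; centre at d = 0.41 m, so I = I_cm + Md² gives I = 0.0019075 + (0.42)(0.41)² = 0.072509 kg m^2.
Total I = 0.053235 + 2.9254 + 0.072509 = 3.0511 kg m^2.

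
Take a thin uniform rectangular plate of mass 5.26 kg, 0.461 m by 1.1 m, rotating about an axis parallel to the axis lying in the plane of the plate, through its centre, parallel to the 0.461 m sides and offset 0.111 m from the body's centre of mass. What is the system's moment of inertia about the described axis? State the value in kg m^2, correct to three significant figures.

I_cm = (1/12)Mb² = (1/12)(5.26)(1.1)² = 0.53038 kg m^2; centre at d = 0.111 m, so the parallel axis theorem gives I = 0.53038 + (5.26)(0.111)² = 0.59519 kg m^2.

0.595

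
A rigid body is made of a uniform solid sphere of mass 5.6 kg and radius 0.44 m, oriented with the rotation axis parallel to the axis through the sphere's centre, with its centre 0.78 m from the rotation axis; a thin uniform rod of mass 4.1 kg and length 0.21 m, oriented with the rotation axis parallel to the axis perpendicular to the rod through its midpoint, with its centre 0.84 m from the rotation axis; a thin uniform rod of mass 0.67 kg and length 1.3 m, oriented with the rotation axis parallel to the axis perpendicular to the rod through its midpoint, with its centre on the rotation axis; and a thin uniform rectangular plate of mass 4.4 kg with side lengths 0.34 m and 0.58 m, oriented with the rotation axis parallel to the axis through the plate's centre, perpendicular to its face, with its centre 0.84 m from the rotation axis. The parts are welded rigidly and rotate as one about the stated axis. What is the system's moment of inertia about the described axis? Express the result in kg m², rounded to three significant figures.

Solid sphere: I_cm = (2/5)MR² = (2/5)(5.6)(0.44)² = 0.43366 kg m²; centre at d = 0.78 m, so the parallel axis theorem gives I = 0.43366 + (5.6)(0.78)² = 3.8407 kg m².
Thin rod: I_cm = (1/12)ML² = (1/12)(4.1)(0.21)² = 0.015067 kg m²; centre at d = 0.84 m, so the parallel axis theorem gives I = 0.015067 + (4.1)(0.84)² = 2.908 kg m².
Thin rod: I_cm = (1/12)ML² = (1/12)(0.67)(1.3)² = 0.094358 kg m²; axis through the centre, so I = 0.094358 kg m².
Rectangular plate: I_cm = (1/12)M(a²+b²) = (1/12)(4.4)[(0.34)² + (0.58)²] = 0.16573 kg m²; centre at d = 0.84 m, so the parallel axis theorem gives I = 0.16573 + (4.4)(0.84)² = 3.2704 kg m².
Total I = 3.8407 + 2.908 + 0.094358 + 3.2704 = 10.113 kg m².

10.1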